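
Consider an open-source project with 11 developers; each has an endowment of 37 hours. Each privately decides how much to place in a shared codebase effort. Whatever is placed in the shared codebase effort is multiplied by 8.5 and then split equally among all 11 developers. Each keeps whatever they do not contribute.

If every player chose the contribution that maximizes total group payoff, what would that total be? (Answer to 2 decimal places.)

3459.50 hours

Each contributed unit returns 8.500 to the group as a whole (0.7727 to each of 11 players), which exceeds 1, so the social optimum is full contribution: group total = 8.500 × 407 = 3459.50.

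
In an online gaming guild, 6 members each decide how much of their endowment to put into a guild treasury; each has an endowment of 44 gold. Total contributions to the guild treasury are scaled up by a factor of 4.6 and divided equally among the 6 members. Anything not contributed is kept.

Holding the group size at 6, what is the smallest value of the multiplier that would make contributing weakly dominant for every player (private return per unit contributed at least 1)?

6

A contributed unit returns (multiplier)/6 to its contributor.
This reaches 1 exactly when the multiplier is 6.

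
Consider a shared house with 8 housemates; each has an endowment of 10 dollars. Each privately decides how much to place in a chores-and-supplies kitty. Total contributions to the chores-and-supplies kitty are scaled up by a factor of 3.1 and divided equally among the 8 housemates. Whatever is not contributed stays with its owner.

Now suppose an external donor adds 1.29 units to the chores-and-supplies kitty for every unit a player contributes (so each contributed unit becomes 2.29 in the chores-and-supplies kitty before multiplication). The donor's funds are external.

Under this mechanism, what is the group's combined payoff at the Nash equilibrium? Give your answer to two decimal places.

Even with the mechanism, each unit contributed returns only 3.1 × 2.29 / 8 = 0.8874 per unit of net cost, so contributing nothing is still dominant.
At the Nash equilibrium no one contributes; group total payoff = 8 × 10 = 80.

80.00 dollars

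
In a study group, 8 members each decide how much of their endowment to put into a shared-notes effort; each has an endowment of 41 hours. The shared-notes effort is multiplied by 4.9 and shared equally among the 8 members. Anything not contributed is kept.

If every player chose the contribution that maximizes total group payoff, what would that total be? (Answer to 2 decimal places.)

Each contributed unit returns 4.900 to the group as a whole (0.6125 to each of 8 players), which exceeds 1, so the social optimum is full contribution: group total = 4.900 × 328 = 1607.20.

1607.20 hours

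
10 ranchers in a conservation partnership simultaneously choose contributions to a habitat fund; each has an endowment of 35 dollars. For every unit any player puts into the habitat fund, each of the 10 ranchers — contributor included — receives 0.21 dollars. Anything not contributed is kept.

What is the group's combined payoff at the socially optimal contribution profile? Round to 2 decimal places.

735.00 dollars

Each contributed unit returns 2.100 to the group as a whole (0.21 to each of 10 players), which exceeds 1, so the social optimum is full contribution: group total = 2.100 × 350 = 735.00.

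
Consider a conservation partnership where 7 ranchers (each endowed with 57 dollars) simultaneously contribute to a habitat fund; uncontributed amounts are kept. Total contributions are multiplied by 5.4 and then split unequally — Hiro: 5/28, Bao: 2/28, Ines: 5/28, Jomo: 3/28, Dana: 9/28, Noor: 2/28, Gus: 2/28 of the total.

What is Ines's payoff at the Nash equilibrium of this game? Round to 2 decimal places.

111.96 dollars

A player with share s gets back 5.4·s per unit contributed, so full contribution is dominant for anyone with s > 1/5.4 = 0.1852 and zero contribution is dominant for anyone below.
Only Dana (9/28) clears that bar, contributing 57; the remaining 6 contribute 0. Total contributed: 57.
Ines keeps 57 and receives 5.4 × 57 × 5/28 = 54.96 from the habitat fund, for a payoff of 111.96.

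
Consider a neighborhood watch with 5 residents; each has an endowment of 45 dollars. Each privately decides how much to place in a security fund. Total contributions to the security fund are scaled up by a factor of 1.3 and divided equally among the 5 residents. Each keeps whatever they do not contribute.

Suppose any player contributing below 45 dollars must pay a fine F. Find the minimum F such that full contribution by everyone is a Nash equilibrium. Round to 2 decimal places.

Given the others contribute fully, the best deviation is to contribute 0 (any partial contribution still incurs the fine and gives up units whose private return 0.2600 is below 1).
Deviating from 45 to 0 saves 45 dollars but forfeits the deviator's share of the drop in the security fund: 1.3/5 × 45 = 11.70.
So the deviation gain is 45 − 11.70 = 33.30, and the fine must be at least 33.30 dollars to wipe it out.

33.30 dollars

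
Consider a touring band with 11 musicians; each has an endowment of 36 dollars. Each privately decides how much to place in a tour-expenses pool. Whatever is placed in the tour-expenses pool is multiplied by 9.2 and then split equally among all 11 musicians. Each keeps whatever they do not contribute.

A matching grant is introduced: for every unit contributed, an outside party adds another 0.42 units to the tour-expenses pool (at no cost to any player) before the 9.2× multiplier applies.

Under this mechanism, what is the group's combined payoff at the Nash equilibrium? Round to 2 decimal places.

5173.34 dollars

The effective private return per unit is now 9.2 × 1.42 / 11 = 1.1876 > 1, so every player's dominant strategy flips to full contribution.
So the Nash equilibrium is full contribution by all 11; the group earns 9.2 × 1.42 × 396 = 5173.34.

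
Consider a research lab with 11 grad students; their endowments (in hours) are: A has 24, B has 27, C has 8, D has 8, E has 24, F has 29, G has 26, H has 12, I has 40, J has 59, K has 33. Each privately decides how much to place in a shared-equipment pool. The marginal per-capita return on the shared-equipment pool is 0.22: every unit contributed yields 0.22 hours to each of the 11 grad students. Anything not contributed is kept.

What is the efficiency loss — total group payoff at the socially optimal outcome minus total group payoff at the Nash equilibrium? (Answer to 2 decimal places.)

The private return per contributed unit is 0.22 < 1 for everyone, so the Nash equilibrium is zero contribution and the group total is Σ E_j = 24 + 27 + 8 + 8 + 24 + 29 + 26 + 12 + 40 + 59 + 33 = 290.
Each contributed unit returns 2.420 to the group, so the social optimum is full contribution by everyone: group total = 2.420 × 290 = 701.80.
Efficiency loss = (2.420 − 1) × 290 = 411.80.

411.80 hours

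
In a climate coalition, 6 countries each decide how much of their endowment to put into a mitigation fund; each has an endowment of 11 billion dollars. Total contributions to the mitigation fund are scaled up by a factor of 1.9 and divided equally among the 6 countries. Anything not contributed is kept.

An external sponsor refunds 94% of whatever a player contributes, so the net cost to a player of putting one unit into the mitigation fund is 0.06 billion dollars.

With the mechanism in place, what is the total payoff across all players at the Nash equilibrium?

Under the mechanism each unit contributed yields (1.9/6) / 0.06 = 5.2778 back to its contributor per unit of net cost, which exceeds 1, making full contribution the dominant choice for everyone.
At the Nash equilibrium everyone contributes 11. Group total payoff = 6 × (11 × 0.94 + 1.9 × 11) = 187.44.

187.44 billion dollars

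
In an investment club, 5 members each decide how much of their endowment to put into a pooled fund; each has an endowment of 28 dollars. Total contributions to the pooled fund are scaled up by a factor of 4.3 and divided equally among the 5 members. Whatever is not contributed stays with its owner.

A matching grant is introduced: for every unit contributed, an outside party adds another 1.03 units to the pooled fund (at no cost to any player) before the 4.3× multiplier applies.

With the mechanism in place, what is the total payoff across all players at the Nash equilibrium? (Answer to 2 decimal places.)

The effective private return per unit is now 4.3 × 2.03 / 5 = 1.7458 > 1, so every player's dominant strategy flips to full contribution.
At the Nash equilibrium everyone contributes 28. Group total payoff = 4.3 × 2.03 × 140 = 1222.06.

1222.06 dollars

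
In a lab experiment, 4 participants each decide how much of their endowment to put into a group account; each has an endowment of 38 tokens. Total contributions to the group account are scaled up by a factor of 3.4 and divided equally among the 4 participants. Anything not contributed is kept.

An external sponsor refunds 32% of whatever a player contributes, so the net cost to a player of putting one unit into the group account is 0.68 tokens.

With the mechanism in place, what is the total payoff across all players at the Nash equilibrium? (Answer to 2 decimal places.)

With the mechanism, a contributed unit returns (3.4/4) / 0.68 = 1.2500 per unit of net cost to the contributor — now above 1 — so contributing fully is weakly dominant for every player.
So the Nash equilibrium is full contribution by all 4; the group earns 4 × (38 × 0.32 + 3.4 × 38) = 565.44.

565.44 tokens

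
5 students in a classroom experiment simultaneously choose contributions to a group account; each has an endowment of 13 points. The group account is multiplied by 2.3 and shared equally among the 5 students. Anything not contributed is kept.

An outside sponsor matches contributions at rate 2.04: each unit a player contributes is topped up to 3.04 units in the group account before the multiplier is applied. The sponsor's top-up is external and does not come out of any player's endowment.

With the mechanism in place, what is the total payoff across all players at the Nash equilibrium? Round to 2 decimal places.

454.48 points

With the mechanism, a contributed unit returns 2.3 × 3.04 / 5 = 1.3984 per unit of net cost to the contributor — now above 1 — so contributing fully is weakly dominant for every player.
So the Nash equilibrium is full contribution by all 5; the group earns 2.3 × 3.04 × 65 = 454.48.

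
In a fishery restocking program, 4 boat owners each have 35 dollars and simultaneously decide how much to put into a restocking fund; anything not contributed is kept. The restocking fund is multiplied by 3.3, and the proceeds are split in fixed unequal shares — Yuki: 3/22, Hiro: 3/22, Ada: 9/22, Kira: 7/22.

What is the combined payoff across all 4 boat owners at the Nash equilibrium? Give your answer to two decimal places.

301.00 dollars

For player j, contributing a unit is worthwhile iff 3.3 × (j's share) ≥ 1, i.e. iff j's share is at least 0.3030.
Ada and Kira clear that bar, contributing 35 each; the remaining 2 contribute 0. Total contributed: 70.
The restocking fund pays out 3.3 × 70 = 231.00 in total (split across the unequal shares, but the aggregate is all that matters for the group sum).
The 2 free-riders keep 35 each, adding 70. Group total = 70 + 231.00 = 301.00.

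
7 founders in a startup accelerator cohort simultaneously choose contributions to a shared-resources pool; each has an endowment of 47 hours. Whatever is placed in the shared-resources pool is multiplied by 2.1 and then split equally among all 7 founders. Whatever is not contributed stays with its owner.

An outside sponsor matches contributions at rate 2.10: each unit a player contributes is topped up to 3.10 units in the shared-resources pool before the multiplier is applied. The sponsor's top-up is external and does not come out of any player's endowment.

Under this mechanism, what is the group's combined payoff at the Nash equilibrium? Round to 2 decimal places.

329.00 hours

The effective private return is 2.1 × 3.10 / 7 = 0.9300, which is still under 1, so the mechanism doesn't change anyone's dominant strategy: zero contribution.
Everyone keeps their endowment and the group total is 7 × 47 = 329.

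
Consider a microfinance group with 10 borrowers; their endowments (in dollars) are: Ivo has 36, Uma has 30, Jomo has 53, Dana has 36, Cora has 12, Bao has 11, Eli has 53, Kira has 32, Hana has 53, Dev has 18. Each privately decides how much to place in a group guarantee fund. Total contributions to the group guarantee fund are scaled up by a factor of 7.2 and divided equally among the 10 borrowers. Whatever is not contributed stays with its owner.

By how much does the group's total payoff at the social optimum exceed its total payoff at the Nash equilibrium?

The private return per contributed unit is 7.2/10 = 0.7200 < 1 for every player regardless of endowment, so the Nash equilibrium is zero contribution and the group total is Σ E_j = 36 + 30 + 53 + 36 + 12 + 11 + 53 + 32 + 53 + 18 = 334.
Each contributed unit returns 7.200 to the group, so the social optimum is full contribution by everyone: group total = 7.200 × 334 = 2404.80.
Efficiency loss = (7.200 − 1) × 334 = 2070.80.

2070.80 dollars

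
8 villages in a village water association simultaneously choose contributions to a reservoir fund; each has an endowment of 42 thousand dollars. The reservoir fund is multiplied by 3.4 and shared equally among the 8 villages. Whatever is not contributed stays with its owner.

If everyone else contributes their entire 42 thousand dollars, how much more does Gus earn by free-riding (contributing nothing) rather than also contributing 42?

Switching from a contribution of 42 to 0 lets Gus keep an extra 42 thousand dollars, but lowers the reservoir fund by 42, which costs Gus their own share of that drop: 3.4/8 × 42 = 17.85.
Net gain = 42 − 17.85 = 24.15. The private return per contributed unit (0.4250) is below 1, so free-riding is indeed the best response regardless of what the others do.

24.15 thousand dollars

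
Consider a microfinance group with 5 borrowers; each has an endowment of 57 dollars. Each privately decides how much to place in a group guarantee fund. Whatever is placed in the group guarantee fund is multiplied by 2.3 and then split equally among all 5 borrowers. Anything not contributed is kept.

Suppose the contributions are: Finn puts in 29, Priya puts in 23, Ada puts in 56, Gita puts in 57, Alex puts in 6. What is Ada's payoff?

79.66 dollars

Total contributed: 29 + 23 + 56 + 57 + 6 = 171.
Each receives 2.3 × 171 / 5 = 78.66 from the group guarantee fund.
Ada keeps 57 − 56 = 1, so Ada's payoff is 1 + 78.66 = 79.66.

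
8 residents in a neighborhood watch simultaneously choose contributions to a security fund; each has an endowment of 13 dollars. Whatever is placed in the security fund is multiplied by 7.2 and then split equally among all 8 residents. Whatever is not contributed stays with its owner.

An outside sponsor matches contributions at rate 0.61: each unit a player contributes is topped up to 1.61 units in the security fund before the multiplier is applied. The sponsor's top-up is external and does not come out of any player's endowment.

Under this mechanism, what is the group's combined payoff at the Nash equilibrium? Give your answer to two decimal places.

1205.57 dollars

Under the mechanism each unit contributed yields 7.2 × 1.61 / 8 = 1.4490 back to its contributor per unit of net cost, which exceeds 1, making full contribution the dominant choice for everyone.
At the Nash equilibrium everyone contributes 13. Group total payoff = 7.2 × 1.61 × 104 = 1205.57.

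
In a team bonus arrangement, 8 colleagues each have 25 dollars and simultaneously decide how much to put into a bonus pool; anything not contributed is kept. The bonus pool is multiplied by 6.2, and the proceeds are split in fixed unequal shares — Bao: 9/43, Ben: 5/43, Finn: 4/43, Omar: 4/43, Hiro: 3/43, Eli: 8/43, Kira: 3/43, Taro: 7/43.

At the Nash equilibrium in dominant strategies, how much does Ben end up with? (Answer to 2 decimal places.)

For player j, contributing a unit is worthwhile iff 6.2 × (j's share) ≥ 1, i.e. iff j's share is at least 0.1613.
Bao, Eli and Taro clear that bar, contributing 25 each; the remaining 5 contribute 0. Total contributed: 75.
Ben keeps 25 and receives 6.2 × 75 × 5/43 = 54.07 from the bonus pool, for a payoff of 79.07.

79.07 dollars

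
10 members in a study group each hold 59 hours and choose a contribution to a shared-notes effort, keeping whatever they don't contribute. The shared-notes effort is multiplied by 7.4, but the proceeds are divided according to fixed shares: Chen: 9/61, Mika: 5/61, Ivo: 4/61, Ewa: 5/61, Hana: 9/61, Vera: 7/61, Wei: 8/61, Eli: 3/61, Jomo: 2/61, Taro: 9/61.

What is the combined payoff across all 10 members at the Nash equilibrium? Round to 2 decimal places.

For player j, contributing a unit is worthwhile iff 7.4 × (j's share) ≥ 1, i.e. iff j's share is at least 0.1351.
The shares above 0.1351 belong to Chen, Hana and Taro, contributing 59 each; the remaining 7 contribute 0. Total contributed: 177.
The shared-notes effort pays out 7.4 × 177 = 1309.80 in total (split across the unequal shares, but the aggregate is all that matters for the group sum).
The 7 free-riders keep 59 each, adding 413. Group total = 413 + 1309.80 = 1722.80.

1722.80 hours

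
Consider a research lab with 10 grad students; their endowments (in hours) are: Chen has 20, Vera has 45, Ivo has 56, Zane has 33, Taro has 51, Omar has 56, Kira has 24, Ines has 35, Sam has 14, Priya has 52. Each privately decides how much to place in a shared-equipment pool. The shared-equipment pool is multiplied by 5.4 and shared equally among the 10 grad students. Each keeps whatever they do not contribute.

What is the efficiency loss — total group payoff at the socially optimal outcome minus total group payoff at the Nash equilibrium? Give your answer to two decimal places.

The private return per contributed unit is 5.4/10 = 0.5400 < 1 for every player regardless of endowment, so the Nash equilibrium is zero contribution and the group total is Σ E_j = 20 + 45 + 56 + 33 + 51 + 56 + 24 + 35 + 14 + 52 = 386.
Each contributed unit returns 5.400 to the group, so the social optimum is full contribution by everyone: group total = 5.400 × 386 = 2084.40.
Efficiency loss = (5.400 − 1) × 386 = 1698.40.

1698.40 hours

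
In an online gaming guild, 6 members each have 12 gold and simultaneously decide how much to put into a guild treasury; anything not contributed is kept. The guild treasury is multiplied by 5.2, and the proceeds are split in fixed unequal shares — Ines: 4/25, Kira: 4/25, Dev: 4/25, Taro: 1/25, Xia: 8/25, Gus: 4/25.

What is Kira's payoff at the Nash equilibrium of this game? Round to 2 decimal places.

21.98 gold

A player with share s gets back 5.2·s per unit contributed, so full contribution is dominant for anyone with s > 1/5.2 = 0.1923 and zero contribution is dominant for anyone below.
The only share above 0.1923 is Xia's 8/25, contributing 12; the remaining 5 contribute 0. Total contributed: 12.
Kira keeps 12 and receives 5.2 × 12 × 4/25 = 9.98 from the guild treasury, for a payoff of 21.98.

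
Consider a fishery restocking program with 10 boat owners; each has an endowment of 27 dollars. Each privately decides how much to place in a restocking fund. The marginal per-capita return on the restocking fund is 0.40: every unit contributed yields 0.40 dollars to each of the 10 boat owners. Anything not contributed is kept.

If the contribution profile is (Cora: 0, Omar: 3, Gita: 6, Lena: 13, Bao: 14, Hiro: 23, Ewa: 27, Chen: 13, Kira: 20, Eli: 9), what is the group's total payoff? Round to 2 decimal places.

654.00 dollars

Total contributed: 0 + 3 + 6 + 13 + 14 + 23 + 27 + 13 + 20 + 9 = 128; total kept: 10 × 27 − 128 = 142.
The restocking fund pays out 0.40 × 10 × 128 = 512.00 in aggregate.
Group total = 142 + 512.00 = 654.00.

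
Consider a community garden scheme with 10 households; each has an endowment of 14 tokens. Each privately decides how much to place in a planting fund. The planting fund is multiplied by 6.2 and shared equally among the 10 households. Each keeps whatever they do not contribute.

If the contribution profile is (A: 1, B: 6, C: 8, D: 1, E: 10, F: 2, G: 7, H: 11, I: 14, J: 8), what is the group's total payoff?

493.60 tokens

Total contributed: 1 + 6 + 8 + 1 + 10 + 2 + 7 + 11 + 14 + 8 = 68; total kept: 10 × 14 − 68 = 72.
The planting fund pays out 6.2 × 68 = 421.60 in aggregate.
Group total = 72 + 421.60 = 493.60.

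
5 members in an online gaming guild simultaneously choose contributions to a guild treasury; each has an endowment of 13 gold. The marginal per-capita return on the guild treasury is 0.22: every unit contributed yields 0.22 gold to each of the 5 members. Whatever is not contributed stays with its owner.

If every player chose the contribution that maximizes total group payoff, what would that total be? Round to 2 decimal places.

Each contributed unit returns 1.100 to the group as a whole (0.22 to each of 5 players), which exceeds 1, so the social optimum is full contribution: group total = 1.100 × 65 = 71.50.

71.50 gold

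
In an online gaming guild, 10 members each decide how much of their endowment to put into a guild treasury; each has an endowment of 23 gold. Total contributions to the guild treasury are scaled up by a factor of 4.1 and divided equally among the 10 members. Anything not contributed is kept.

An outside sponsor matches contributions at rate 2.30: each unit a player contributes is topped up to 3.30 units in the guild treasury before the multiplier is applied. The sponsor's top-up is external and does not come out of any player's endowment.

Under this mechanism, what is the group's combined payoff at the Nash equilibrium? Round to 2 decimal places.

3111.90 gold

With the mechanism, a contributed unit returns 4.1 × 3.30 / 10 = 1.3530 per unit of net cost to the contributor — now above 1 — so contributing fully is weakly dominant for every player.
At the Nash equilibrium everyone contributes 23. Group total payoff = 4.1 × 3.30 × 230 = 3111.90.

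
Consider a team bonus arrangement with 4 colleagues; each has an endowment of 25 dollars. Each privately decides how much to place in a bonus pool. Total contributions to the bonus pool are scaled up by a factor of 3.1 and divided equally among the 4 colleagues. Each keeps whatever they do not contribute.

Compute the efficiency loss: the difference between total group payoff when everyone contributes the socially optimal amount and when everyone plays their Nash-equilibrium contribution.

Each contributed unit returns 3.1/4 = 0.7750 to its contributor — below 1 — so contributing 0 is dominant for every player. At the Nash equilibrium everyone keeps their 25, and the group total is 4 × 25 = 100.
Each contributed unit returns 3.100 to the group as a whole (0.7750 to each of 4 players), which exceeds 1, so the social optimum is full contribution: group total = 3.100 × 100 = 310.00.
Efficiency loss = 310.00 − 100 = 210.00.

210.00 dollars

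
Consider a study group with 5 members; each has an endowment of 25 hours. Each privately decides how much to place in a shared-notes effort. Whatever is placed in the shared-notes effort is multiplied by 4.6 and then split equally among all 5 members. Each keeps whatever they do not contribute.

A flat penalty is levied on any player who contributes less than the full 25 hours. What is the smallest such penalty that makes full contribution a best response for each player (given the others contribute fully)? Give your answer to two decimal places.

2.00 hours

Given the others contribute fully, the best deviation is to contribute 0 (any partial contribution still incurs the fine and gives up units whose private return 0.9200 is below 1).
Deviating from 25 to 0 saves 25 hours but forfeits the deviator's share of the drop in the shared-notes effort: 4.6/5 × 25 = 23.00.
So the deviation gain is 25 − 23.00 = 2.00, and the fine must be at least 2.00 hours to wipe it out.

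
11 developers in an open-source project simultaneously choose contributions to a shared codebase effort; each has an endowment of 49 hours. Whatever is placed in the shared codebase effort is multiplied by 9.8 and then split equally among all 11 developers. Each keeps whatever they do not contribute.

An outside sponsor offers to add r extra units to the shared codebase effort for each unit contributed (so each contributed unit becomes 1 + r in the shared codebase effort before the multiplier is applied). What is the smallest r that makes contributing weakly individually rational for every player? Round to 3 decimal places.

0.122

With matching at rate r, one contributed unit becomes (1 + r) in the shared codebase effort and returns 9.8 × (1 + r) / 11 to the contributor.
Setting this equal to 1: 1 + r = 11/9.8 = 1.1224.
So the minimum matching rate is r = 1.1224 − 1 = 0.122.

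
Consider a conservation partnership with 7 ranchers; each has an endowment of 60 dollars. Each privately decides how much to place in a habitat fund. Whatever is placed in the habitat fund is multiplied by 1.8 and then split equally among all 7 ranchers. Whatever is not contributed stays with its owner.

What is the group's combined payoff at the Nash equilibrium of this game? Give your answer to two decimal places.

Each contributed unit returns 1.8/7 = 0.2571 to its contributor — below 1 — so contributing 0 is dominant for every player. At the Nash equilibrium everyone keeps their 60, and the group total is 7 × 60 = 420.

420.00 dollars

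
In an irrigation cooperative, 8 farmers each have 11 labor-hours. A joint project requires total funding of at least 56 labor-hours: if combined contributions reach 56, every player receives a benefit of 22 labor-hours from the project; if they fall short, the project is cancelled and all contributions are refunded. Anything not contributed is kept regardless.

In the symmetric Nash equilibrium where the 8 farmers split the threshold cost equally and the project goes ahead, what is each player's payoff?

26 labor-hours

Equal share of the threshold: 56/8 = 7.
At this profile no one gains by cutting their contribution: any cut drops the total below 56, the project is cancelled, contributions are refunded, and the deviator ends with 11, which is less than 11 − 7 + 22 = 26. Contributing more than 7 just wastes the excess. So contributing exactly 7 is a best response.
Each player's payoff: 11 − 7 + 22 = 26.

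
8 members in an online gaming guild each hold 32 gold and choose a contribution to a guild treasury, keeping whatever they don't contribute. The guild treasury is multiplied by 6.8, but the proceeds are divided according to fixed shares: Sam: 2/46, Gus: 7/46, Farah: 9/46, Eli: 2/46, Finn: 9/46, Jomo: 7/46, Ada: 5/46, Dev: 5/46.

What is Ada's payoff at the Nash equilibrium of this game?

A player with share s gets back 6.8·s per unit contributed, so full contribution is dominant for anyone with s > 1/6.8 = 0.1471 and zero contribution is dominant for anyone below.
The shares above 0.1471 belong to Gus, Farah, Finn and Jomo, contributing 32 each; the remaining 4 contribute 0. Total contributed: 128.
Ada keeps 32 and receives 6.8 × 128 × 5/46 = 94.61 from the guild treasury, for a payoff of 126.61.

126.61 gold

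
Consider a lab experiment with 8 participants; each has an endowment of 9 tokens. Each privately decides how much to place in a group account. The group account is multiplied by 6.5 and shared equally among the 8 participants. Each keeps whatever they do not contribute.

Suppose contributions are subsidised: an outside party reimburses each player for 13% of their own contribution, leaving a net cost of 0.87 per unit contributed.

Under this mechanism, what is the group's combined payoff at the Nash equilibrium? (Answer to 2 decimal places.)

Even with the mechanism, each unit contributed returns only (6.5/8) / 0.87 = 0.9339 per unit of net cost, so contributing nothing is still dominant.
Everyone keeps their endowment and the group total is 8 × 9 = 72.

72.00 tokens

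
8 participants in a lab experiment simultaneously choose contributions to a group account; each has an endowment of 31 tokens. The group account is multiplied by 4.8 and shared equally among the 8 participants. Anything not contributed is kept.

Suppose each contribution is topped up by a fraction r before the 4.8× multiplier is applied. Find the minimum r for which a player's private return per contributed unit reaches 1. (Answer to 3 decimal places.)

With matching at rate r, one contributed unit becomes (1 + r) in the group account and returns 4.8 × (1 + r) / 8 to the contributor.
Setting this equal to 1: 1 + r = 8/4.8 = 1.6667.
So the minimum matching rate is r = 1.6667 − 1 = 0.667.

0.667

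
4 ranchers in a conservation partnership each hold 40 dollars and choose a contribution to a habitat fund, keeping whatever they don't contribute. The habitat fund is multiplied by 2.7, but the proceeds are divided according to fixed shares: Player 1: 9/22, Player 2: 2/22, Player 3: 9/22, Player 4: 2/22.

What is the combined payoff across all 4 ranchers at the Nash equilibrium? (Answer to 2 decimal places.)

For player j, contributing a unit is worthwhile iff 2.7 × (j's share) ≥ 1, i.e. iff j's share is at least 0.3704.
The shares above 0.3704 belong to Player 1 and Player 3, contributing 40 each; the remaining 2 contribute 0. Total contributed: 80.
The habitat fund pays out 2.7 × 80 = 216.00 in total (split across the unequal shares, but the aggregate is all that matters for the group sum).
The 2 free-riders keep 40 each, adding 80. Group total = 80 + 216.00 = 296.00.

296.00 dollars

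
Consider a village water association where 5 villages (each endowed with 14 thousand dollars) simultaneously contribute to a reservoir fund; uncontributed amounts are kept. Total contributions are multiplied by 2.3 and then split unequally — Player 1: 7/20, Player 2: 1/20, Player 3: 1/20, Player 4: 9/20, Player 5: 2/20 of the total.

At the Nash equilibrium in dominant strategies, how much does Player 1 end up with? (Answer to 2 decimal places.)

25.27 thousand dollars

Player j's private return per contributed unit is 2.3 × (j's share). Contributing is weakly dominant for j when that share is at least 1/2.3 = 0.4348, and contributing 0 is dominant otherwise.
The only share above 0.4348 is Player 4's 9/20, contributing 14; the remaining 4 contribute 0. Total contributed: 14.
Player 1 keeps 14 and receives 2.3 × 14 × 7/20 = 11.27 from the reservoir fund, for a payoff of 25.27.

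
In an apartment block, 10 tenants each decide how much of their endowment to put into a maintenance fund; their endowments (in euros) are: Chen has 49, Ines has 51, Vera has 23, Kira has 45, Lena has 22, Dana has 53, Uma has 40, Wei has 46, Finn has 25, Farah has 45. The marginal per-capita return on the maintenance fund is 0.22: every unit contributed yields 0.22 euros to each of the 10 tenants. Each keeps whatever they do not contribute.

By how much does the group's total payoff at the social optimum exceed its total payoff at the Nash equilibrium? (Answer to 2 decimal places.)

The private return per contributed unit is 0.22 < 1 for everyone, so the Nash equilibrium is zero contribution and the group total is Σ E_j = 49 + 51 + 23 + 45 + 22 + 53 + 40 + 46 + 25 + 45 = 399.
Each contributed unit returns 2.200 to the group, so the social optimum is full contribution by everyone: group total = 2.200 × 399 = 877.80.
Efficiency loss = (2.200 − 1) × 399 = 478.80.

478.80 euros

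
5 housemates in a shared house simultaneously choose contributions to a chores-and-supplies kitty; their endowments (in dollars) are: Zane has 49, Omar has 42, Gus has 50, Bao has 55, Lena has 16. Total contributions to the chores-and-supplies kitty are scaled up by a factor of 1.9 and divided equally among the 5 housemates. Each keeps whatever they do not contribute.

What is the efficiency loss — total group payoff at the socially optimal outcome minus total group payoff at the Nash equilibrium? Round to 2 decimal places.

The private return per contributed unit is 1.9/5 = 0.3800 < 1 for every player regardless of endowment, so the Nash equilibrium is zero contribution and the group total is Σ E_j = 49 + 42 + 50 + 55 + 16 = 212.
Each contributed unit returns 1.900 to the group, so the social optimum is full contribution by everyone: group total = 1.900 × 212 = 402.80.
Efficiency loss = (1.900 − 1) × 212 = 190.80.

190.80 dollars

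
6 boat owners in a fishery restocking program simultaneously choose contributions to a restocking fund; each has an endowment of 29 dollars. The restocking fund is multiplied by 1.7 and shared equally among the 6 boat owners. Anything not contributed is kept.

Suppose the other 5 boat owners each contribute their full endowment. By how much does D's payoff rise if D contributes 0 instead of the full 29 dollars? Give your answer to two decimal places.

Switching from a contribution of 29 to 0 lets D keep an extra 29 dollars, but lowers the restocking fund by 29, which costs D their own share of that drop: 1.7/6 × 29 = 8.22.
Net gain = 29 − 8.22 = 20.78. The private return per contributed unit (0.2833) is below 1, so free-riding is indeed the best response regardless of what the others do.

20.78 dollars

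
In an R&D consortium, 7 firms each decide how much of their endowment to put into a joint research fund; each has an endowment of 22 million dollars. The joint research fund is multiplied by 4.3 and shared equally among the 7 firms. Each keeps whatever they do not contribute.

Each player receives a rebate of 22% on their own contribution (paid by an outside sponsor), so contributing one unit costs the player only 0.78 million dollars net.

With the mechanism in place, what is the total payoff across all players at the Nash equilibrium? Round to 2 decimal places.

154.00 million dollars

Even with the mechanism, each unit contributed returns only (4.3/7) / 0.78 = 0.7875 per unit of net cost, so contributing nothing is still dominant.
At the Nash equilibrium no one contributes; group total payoff = 7 × 22 = 154.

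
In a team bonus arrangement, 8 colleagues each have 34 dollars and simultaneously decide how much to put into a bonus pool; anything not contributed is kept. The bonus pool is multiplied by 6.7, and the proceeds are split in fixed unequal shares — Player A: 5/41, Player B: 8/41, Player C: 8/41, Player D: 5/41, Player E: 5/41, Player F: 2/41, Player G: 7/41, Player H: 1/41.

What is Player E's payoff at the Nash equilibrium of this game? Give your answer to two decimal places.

For player j, contributing a unit is worthwhile iff 6.7 × (j's share) ≥ 1, i.e. iff j's share is at least 0.1493.
Player B, Player C and Player G clear that bar, contributing 34 each; the remaining 5 contribute 0. Total contributed: 102.
Player E keeps 34 and receives 6.7 × 102 × 5/41 = 83.34 from the bonus pool, for a payoff of 117.34.

117.34 dollars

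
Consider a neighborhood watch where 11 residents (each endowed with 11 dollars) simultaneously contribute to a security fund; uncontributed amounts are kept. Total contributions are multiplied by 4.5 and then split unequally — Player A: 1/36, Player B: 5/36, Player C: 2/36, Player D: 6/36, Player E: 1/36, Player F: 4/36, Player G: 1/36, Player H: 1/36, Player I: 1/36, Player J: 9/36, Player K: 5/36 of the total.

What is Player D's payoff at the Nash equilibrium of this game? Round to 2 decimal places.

19.25 dollars

For player j, contributing a unit is worthwhile iff 4.5 × (j's share) ≥ 1, i.e. iff j's share is at least 0.2222.
Only Player J (9/36) clears that bar, contributing 11; the remaining 10 contribute 0. Total contributed: 11.
Player D keeps 11 and receives 4.5 × 11 × 6/36 = 8.25 from the security fund, for a payoff of 19.25.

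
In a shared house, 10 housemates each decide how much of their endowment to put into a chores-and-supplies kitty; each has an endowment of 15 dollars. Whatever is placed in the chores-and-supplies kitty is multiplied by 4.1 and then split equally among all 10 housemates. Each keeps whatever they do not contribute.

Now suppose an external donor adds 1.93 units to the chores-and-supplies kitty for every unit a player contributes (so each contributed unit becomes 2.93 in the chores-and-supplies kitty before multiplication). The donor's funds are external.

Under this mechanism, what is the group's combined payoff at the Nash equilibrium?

The effective private return per unit is now 4.1 × 2.93 / 10 = 1.2013 > 1, so every player's dominant strategy flips to full contribution.
So the Nash equilibrium is full contribution by all 10; the group earns 4.1 × 2.93 × 150 = 1801.95.

1801.95 dollars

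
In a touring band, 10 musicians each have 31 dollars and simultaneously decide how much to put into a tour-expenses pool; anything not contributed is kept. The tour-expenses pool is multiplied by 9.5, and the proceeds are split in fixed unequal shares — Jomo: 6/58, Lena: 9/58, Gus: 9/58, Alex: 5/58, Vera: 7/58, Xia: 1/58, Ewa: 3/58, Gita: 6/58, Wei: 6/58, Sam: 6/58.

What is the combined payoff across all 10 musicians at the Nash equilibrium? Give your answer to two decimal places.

1100.50 dollars

Each unit j contributes comes back to j as 9.5 × (j's share), so j prefers to contribute only if that share exceeds 1/9.5 = 0.1053; otherwise keeping the unit dominates.
The shares above 0.1053 belong to Lena, Gus and Vera, contributing 31 each; the remaining 7 contribute 0. Total contributed: 93.
The tour-expenses pool pays out 9.5 × 93 = 883.50 in total (split across the unequal shares, but the aggregate is all that matters for the group sum).
The 7 free-riders keep 31 each, adding 217. Group total = 217 + 883.50 = 1100.50.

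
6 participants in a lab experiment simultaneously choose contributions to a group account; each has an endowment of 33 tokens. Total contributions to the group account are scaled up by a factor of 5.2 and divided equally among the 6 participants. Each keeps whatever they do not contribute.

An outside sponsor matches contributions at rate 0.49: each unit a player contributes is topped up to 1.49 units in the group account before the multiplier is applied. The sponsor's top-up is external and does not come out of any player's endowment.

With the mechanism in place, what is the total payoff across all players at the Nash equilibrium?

The effective private return per unit is now 5.2 × 1.49 / 6 = 1.2913 > 1, so every player's dominant strategy flips to full contribution.
So the Nash equilibrium is full contribution by all 6; the group earns 5.2 × 1.49 × 198 = 1534.10.

1534.10 tokens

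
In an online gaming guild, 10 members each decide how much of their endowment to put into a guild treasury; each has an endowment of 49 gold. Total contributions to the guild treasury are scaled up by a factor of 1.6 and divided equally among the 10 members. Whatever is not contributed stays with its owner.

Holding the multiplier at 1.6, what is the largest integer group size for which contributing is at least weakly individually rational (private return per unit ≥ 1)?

Private return per unit is 1.6/(group size), which is ≥ 1 whenever the group size is ≤ 1.6.
The largest such integer is 1.

1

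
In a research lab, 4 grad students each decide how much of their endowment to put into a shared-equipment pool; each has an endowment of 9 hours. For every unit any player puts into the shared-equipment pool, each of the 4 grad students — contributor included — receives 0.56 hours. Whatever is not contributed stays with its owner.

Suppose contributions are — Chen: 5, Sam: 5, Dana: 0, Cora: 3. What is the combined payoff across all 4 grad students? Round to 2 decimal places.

52.12 hours

Total contributed: 5 + 5 + 0 + 3 = 13; total kept: 4 × 9 − 13 = 23.
The shared-equipment pool pays out 0.56 × 4 × 13 = 29.12 in aggregate.
Group total = 23 + 29.12 = 52.12.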